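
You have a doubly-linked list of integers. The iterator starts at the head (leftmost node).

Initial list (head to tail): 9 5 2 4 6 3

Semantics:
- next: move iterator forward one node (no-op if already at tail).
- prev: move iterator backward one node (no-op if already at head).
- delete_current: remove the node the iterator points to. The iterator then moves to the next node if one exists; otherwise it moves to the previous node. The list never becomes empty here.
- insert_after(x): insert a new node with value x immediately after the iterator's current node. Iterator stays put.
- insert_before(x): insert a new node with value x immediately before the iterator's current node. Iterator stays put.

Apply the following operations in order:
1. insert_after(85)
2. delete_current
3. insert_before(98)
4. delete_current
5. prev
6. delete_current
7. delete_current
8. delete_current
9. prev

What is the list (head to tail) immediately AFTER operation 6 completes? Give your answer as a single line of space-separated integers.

Answer: 5 2 4 6 3

Derivation:
After 1 (insert_after(85)): list=[9, 85, 5, 2, 4, 6, 3] cursor@9
After 2 (delete_current): list=[85, 5, 2, 4, 6, 3] cursor@85
After 3 (insert_before(98)): list=[98, 85, 5, 2, 4, 6, 3] cursor@85
After 4 (delete_current): list=[98, 5, 2, 4, 6, 3] cursor@5
After 5 (prev): list=[98, 5, 2, 4, 6, 3] cursor@98
After 6 (delete_current): list=[5, 2, 4, 6, 3] cursor@5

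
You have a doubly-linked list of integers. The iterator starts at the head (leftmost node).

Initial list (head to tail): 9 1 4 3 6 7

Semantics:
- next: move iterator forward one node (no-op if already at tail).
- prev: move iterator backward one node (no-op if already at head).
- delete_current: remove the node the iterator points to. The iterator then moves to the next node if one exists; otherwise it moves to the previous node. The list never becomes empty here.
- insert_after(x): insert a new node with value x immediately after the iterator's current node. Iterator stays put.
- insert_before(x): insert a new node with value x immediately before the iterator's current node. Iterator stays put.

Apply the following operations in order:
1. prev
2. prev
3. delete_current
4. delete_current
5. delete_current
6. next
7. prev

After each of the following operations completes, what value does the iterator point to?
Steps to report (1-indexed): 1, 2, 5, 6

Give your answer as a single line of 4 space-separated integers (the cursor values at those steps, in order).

Answer: 9 9 3 6

Derivation:
After 1 (prev): list=[9, 1, 4, 3, 6, 7] cursor@9
After 2 (prev): list=[9, 1, 4, 3, 6, 7] cursor@9
After 3 (delete_current): list=[1, 4, 3, 6, 7] cursor@1
After 4 (delete_current): list=[4, 3, 6, 7] cursor@4
After 5 (delete_current): list=[3, 6, 7] cursor@3
After 6 (next): list=[3, 6, 7] cursor@6
After 7 (prev): list=[3, 6, 7] cursor@3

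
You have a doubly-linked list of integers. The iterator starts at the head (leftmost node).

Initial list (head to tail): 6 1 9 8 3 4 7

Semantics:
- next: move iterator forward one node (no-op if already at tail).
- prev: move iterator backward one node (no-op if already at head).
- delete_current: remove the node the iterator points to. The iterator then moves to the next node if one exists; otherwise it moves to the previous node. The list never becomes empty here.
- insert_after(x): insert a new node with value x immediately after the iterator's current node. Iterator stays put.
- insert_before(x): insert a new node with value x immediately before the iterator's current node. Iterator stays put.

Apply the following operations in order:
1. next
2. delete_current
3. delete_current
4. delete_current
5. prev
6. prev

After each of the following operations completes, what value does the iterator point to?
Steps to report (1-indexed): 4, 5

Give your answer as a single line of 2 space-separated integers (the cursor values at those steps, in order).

Answer: 3 6

Derivation:
After 1 (next): list=[6, 1, 9, 8, 3, 4, 7] cursor@1
After 2 (delete_current): list=[6, 9, 8, 3, 4, 7] cursor@9
After 3 (delete_current): list=[6, 8, 3, 4, 7] cursor@8
After 4 (delete_current): list=[6, 3, 4, 7] cursor@3
After 5 (prev): list=[6, 3, 4, 7] cursor@6
After 6 (prev): list=[6, 3, 4, 7] cursor@6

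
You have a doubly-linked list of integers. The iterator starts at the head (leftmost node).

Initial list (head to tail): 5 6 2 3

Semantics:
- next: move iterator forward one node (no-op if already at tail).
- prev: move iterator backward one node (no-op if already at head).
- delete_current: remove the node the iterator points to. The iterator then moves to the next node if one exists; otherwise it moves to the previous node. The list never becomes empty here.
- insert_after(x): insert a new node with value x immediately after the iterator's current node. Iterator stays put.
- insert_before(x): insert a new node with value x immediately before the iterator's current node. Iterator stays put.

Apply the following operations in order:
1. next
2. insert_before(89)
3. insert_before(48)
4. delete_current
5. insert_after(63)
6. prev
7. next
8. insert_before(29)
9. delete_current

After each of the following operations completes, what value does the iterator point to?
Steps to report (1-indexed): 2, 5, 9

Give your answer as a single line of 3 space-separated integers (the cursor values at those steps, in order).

After 1 (next): list=[5, 6, 2, 3] cursor@6
After 2 (insert_before(89)): list=[5, 89, 6, 2, 3] cursor@6
After 3 (insert_before(48)): list=[5, 89, 48, 6, 2, 3] cursor@6
After 4 (delete_current): list=[5, 89, 48, 2, 3] cursor@2
After 5 (insert_after(63)): list=[5, 89, 48, 2, 63, 3] cursor@2
After 6 (prev): list=[5, 89, 48, 2, 63, 3] cursor@48
After 7 (next): list=[5, 89, 48, 2, 63, 3] cursor@2
After 8 (insert_before(29)): list=[5, 89, 48, 29, 2, 63, 3] cursor@2
After 9 (delete_current): list=[5, 89, 48, 29, 63, 3] cursor@63

Answer: 6 2 63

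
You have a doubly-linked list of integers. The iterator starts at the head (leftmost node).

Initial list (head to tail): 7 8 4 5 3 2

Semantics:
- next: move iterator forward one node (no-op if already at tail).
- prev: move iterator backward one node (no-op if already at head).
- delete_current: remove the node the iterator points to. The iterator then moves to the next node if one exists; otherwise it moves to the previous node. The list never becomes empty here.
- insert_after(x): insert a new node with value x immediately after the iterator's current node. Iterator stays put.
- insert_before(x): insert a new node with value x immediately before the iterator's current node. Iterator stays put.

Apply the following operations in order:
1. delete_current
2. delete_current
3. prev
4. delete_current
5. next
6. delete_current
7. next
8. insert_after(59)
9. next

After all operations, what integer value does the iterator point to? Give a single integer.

Answer: 59

Derivation:
After 1 (delete_current): list=[8, 4, 5, 3, 2] cursor@8
After 2 (delete_current): list=[4, 5, 3, 2] cursor@4
After 3 (prev): list=[4, 5, 3, 2] cursor@4
After 4 (delete_current): list=[5, 3, 2] cursor@5
After 5 (next): list=[5, 3, 2] cursor@3
After 6 (delete_current): list=[5, 2] cursor@2
After 7 (next): list=[5, 2] cursor@2
After 8 (insert_after(59)): list=[5, 2, 59] cursor@2
After 9 (next): list=[5, 2, 59] cursor@59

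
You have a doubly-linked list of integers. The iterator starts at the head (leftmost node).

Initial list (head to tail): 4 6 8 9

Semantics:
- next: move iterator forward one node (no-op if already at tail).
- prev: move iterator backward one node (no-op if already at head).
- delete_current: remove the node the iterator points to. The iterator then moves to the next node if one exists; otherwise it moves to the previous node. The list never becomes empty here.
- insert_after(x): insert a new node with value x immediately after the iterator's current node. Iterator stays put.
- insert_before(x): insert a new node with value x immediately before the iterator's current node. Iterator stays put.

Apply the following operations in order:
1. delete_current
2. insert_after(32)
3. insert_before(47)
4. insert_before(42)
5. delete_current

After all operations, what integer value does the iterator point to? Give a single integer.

Answer: 32

Derivation:
After 1 (delete_current): list=[6, 8, 9] cursor@6
After 2 (insert_after(32)): list=[6, 32, 8, 9] cursor@6
After 3 (insert_before(47)): list=[47, 6, 32, 8, 9] cursor@6
After 4 (insert_before(42)): list=[47, 42, 6, 32, 8, 9] cursor@6
After 5 (delete_current): list=[47, 42, 32, 8, 9] cursor@32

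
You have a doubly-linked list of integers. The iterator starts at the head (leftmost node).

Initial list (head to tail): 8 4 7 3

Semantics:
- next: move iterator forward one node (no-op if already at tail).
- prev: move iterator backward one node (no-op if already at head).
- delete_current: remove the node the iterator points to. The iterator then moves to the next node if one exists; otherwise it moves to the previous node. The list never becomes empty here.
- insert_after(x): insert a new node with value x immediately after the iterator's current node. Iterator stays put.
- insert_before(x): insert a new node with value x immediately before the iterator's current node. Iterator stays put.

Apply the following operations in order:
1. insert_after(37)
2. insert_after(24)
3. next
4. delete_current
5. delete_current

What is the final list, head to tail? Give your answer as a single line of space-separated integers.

Answer: 8 4 7 3

Derivation:
After 1 (insert_after(37)): list=[8, 37, 4, 7, 3] cursor@8
After 2 (insert_after(24)): list=[8, 24, 37, 4, 7, 3] cursor@8
After 3 (next): list=[8, 24, 37, 4, 7, 3] cursor@24
After 4 (delete_current): list=[8, 37, 4, 7, 3] cursor@37
After 5 (delete_current): list=[8, 4, 7, 3] cursor@4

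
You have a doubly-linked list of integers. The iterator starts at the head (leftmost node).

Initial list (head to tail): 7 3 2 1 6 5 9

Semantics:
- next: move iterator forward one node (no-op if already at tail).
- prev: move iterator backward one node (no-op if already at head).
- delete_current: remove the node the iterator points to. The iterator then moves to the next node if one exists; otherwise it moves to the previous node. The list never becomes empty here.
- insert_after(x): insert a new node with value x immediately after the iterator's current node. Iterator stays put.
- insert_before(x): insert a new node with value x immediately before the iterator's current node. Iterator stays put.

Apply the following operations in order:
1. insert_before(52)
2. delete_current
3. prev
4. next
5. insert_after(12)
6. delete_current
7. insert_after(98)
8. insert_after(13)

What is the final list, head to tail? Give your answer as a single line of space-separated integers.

After 1 (insert_before(52)): list=[52, 7, 3, 2, 1, 6, 5, 9] cursor@7
After 2 (delete_current): list=[52, 3, 2, 1, 6, 5, 9] cursor@3
After 3 (prev): list=[52, 3, 2, 1, 6, 5, 9] cursor@52
After 4 (next): list=[52, 3, 2, 1, 6, 5, 9] cursor@3
After 5 (insert_after(12)): list=[52, 3, 12, 2, 1, 6, 5, 9] cursor@3
After 6 (delete_current): list=[52, 12, 2, 1, 6, 5, 9] cursor@12
After 7 (insert_after(98)): list=[52, 12, 98, 2, 1, 6, 5, 9] cursor@12
After 8 (insert_after(13)): list=[52, 12, 13, 98, 2, 1, 6, 5, 9] cursor@12

Answer: 52 12 13 98 2 1 6 5 9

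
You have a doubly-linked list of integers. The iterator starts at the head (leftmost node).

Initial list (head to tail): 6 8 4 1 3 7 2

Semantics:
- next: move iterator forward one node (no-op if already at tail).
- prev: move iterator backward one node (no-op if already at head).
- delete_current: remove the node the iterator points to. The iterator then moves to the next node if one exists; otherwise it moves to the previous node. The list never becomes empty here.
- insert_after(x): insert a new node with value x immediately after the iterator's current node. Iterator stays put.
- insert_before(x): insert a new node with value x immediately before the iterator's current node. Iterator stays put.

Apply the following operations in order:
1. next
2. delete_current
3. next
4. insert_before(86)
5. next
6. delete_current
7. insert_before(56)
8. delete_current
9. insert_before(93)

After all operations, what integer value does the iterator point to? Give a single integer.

Answer: 2

Derivation:
After 1 (next): list=[6, 8, 4, 1, 3, 7, 2] cursor@8
After 2 (delete_current): list=[6, 4, 1, 3, 7, 2] cursor@4
After 3 (next): list=[6, 4, 1, 3, 7, 2] cursor@1
After 4 (insert_before(86)): list=[6, 4, 86, 1, 3, 7, 2] cursor@1
After 5 (next): list=[6, 4, 86, 1, 3, 7, 2] cursor@3
After 6 (delete_current): list=[6, 4, 86, 1, 7, 2] cursor@7
After 7 (insert_before(56)): list=[6, 4, 86, 1, 56, 7, 2] cursor@7
After 8 (delete_current): list=[6, 4, 86, 1, 56, 2] cursor@2
After 9 (insert_before(93)): list=[6, 4, 86, 1, 56, 93, 2] cursor@2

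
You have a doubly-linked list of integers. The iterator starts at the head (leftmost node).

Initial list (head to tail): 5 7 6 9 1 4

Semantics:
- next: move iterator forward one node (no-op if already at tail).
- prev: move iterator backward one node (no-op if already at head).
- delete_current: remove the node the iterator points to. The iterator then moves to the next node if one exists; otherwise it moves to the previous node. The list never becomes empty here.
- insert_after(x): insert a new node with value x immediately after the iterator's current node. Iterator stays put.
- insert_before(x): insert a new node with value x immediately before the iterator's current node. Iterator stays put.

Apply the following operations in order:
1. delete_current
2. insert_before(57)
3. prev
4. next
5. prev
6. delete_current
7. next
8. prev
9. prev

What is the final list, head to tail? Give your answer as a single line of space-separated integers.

After 1 (delete_current): list=[7, 6, 9, 1, 4] cursor@7
After 2 (insert_before(57)): list=[57, 7, 6, 9, 1, 4] cursor@7
After 3 (prev): list=[57, 7, 6, 9, 1, 4] cursor@57
After 4 (next): list=[57, 7, 6, 9, 1, 4] cursor@7
After 5 (prev): list=[57, 7, 6, 9, 1, 4] cursor@57
After 6 (delete_current): list=[7, 6, 9, 1, 4] cursor@7
After 7 (next): list=[7, 6, 9, 1, 4] cursor@6
After 8 (prev): list=[7, 6, 9, 1, 4] cursor@7
After 9 (prev): list=[7, 6, 9, 1, 4] cursor@7

Answer: 7 6 9 1 4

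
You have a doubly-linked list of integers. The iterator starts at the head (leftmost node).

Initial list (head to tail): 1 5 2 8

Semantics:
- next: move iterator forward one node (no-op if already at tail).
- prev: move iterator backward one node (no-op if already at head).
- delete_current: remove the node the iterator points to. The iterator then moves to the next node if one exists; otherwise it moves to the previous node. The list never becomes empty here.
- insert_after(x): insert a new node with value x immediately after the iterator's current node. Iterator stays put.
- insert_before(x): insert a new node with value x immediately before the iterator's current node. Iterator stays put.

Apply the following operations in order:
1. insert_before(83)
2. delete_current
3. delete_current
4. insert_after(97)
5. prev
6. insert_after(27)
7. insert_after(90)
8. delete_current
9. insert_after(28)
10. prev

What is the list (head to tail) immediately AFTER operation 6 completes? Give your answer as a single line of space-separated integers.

After 1 (insert_before(83)): list=[83, 1, 5, 2, 8] cursor@1
After 2 (delete_current): list=[83, 5, 2, 8] cursor@5
After 3 (delete_current): list=[83, 2, 8] cursor@2
After 4 (insert_after(97)): list=[83, 2, 97, 8] cursor@2
After 5 (prev): list=[83, 2, 97, 8] cursor@83
After 6 (insert_after(27)): list=[83, 27, 2, 97, 8] cursor@83

Answer: 83 27 2 97 8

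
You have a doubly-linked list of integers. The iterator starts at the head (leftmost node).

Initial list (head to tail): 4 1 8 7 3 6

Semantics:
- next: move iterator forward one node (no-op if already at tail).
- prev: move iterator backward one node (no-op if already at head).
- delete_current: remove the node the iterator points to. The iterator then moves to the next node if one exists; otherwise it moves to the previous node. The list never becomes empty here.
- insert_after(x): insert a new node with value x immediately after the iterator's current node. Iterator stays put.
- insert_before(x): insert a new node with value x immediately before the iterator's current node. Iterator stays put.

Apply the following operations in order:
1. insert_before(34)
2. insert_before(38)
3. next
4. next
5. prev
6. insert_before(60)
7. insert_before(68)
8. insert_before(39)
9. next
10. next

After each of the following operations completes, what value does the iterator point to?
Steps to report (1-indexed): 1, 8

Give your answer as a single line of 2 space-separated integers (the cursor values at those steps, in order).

After 1 (insert_before(34)): list=[34, 4, 1, 8, 7, 3, 6] cursor@4
After 2 (insert_before(38)): list=[34, 38, 4, 1, 8, 7, 3, 6] cursor@4
After 3 (next): list=[34, 38, 4, 1, 8, 7, 3, 6] cursor@1
After 4 (next): list=[34, 38, 4, 1, 8, 7, 3, 6] cursor@8
After 5 (prev): list=[34, 38, 4, 1, 8, 7, 3, 6] cursor@1
After 6 (insert_before(60)): list=[34, 38, 4, 60, 1, 8, 7, 3, 6] cursor@1
After 7 (insert_before(68)): list=[34, 38, 4, 60, 68, 1, 8, 7, 3, 6] cursor@1
After 8 (insert_before(39)): list=[34, 38, 4, 60, 68, 39, 1, 8, 7, 3, 6] cursor@1
After 9 (next): list=[34, 38, 4, 60, 68, 39, 1, 8, 7, 3, 6] cursor@8
After 10 (next): list=[34, 38, 4, 60, 68, 39, 1, 8, 7, 3, 6] cursor@7

Answer: 4 1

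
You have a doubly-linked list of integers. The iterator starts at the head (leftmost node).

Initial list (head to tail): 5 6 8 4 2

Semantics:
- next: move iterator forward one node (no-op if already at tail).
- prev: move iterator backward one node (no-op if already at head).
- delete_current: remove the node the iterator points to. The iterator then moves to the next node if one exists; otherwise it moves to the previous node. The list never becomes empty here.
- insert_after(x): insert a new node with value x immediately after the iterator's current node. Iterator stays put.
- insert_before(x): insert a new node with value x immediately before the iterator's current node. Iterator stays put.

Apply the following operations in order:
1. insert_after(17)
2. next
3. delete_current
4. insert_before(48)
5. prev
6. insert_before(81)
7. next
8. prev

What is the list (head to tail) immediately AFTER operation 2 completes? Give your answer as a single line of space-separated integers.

Answer: 5 17 6 8 4 2

Derivation:
After 1 (insert_after(17)): list=[5, 17, 6, 8, 4, 2] cursor@5
After 2 (next): list=[5, 17, 6, 8, 4, 2] cursor@17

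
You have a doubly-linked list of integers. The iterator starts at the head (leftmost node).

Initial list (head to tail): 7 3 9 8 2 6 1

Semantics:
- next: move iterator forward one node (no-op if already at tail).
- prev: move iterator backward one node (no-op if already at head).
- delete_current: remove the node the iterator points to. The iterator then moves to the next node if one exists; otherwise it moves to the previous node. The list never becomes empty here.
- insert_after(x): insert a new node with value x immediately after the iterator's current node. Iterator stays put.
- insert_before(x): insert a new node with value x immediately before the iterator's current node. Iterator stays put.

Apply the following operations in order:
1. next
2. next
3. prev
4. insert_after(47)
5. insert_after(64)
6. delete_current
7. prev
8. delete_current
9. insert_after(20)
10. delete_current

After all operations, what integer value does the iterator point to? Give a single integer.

Answer: 20

Derivation:
After 1 (next): list=[7, 3, 9, 8, 2, 6, 1] cursor@3
After 2 (next): list=[7, 3, 9, 8, 2, 6, 1] cursor@9
After 3 (prev): list=[7, 3, 9, 8, 2, 6, 1] cursor@3
After 4 (insert_after(47)): list=[7, 3, 47, 9, 8, 2, 6, 1] cursor@3
After 5 (insert_after(64)): list=[7, 3, 64, 47, 9, 8, 2, 6, 1] cursor@3
After 6 (delete_current): list=[7, 64, 47, 9, 8, 2, 6, 1] cursor@64
After 7 (prev): list=[7, 64, 47, 9, 8, 2, 6, 1] cursor@7
After 8 (delete_current): list=[64, 47, 9, 8, 2, 6, 1] cursor@64
After 9 (insert_after(20)): list=[64, 20, 47, 9, 8, 2, 6, 1] cursor@64
After 10 (delete_current): list=[20, 47, 9, 8, 2, 6, 1] cursor@20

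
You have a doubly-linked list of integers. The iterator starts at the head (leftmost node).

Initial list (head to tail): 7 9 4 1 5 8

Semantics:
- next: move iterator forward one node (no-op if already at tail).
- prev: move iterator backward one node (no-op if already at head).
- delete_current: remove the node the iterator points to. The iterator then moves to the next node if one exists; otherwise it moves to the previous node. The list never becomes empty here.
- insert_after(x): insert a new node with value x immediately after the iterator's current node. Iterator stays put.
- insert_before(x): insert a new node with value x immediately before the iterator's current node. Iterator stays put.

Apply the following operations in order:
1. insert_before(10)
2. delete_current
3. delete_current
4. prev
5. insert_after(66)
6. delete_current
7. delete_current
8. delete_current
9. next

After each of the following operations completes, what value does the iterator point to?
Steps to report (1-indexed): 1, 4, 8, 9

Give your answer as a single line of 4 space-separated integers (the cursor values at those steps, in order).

Answer: 7 10 1 5

Derivation:
After 1 (insert_before(10)): list=[10, 7, 9, 4, 1, 5, 8] cursor@7
After 2 (delete_current): list=[10, 9, 4, 1, 5, 8] cursor@9
After 3 (delete_current): list=[10, 4, 1, 5, 8] cursor@4
After 4 (prev): list=[10, 4, 1, 5, 8] cursor@10
After 5 (insert_after(66)): list=[10, 66, 4, 1, 5, 8] cursor@10
After 6 (delete_current): list=[66, 4, 1, 5, 8] cursor@66
After 7 (delete_current): list=[4, 1, 5, 8] cursor@4
After 8 (delete_current): list=[1, 5, 8] cursor@1
After 9 (next): list=[1, 5, 8] cursor@5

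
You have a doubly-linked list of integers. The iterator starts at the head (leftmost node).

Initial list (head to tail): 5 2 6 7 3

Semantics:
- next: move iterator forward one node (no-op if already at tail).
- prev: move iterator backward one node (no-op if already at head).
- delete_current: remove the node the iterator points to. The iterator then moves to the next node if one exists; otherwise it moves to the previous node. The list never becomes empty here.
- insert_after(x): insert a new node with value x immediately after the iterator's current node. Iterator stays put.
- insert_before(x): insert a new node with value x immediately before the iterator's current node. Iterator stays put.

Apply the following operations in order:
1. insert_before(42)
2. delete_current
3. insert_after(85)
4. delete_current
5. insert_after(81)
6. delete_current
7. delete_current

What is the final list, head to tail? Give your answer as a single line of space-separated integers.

Answer: 42 6 7 3

Derivation:
After 1 (insert_before(42)): list=[42, 5, 2, 6, 7, 3] cursor@5
After 2 (delete_current): list=[42, 2, 6, 7, 3] cursor@2
After 3 (insert_after(85)): list=[42, 2, 85, 6, 7, 3] cursor@2
After 4 (delete_current): list=[42, 85, 6, 7, 3] cursor@85
After 5 (insert_after(81)): list=[42, 85, 81, 6, 7, 3] cursor@85
After 6 (delete_current): list=[42, 81, 6, 7, 3] cursor@81
After 7 (delete_current): list=[42, 6, 7, 3] cursor@6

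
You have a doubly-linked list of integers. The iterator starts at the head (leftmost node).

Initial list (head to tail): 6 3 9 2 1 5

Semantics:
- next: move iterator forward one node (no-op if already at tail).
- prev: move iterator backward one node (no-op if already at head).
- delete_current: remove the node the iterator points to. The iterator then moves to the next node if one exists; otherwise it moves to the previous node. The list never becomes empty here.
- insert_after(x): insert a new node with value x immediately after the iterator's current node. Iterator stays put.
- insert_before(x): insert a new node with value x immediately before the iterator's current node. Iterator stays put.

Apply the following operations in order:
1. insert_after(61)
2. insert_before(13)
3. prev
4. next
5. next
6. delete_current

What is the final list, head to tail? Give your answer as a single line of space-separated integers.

Answer: 13 6 3 9 2 1 5

Derivation:
After 1 (insert_after(61)): list=[6, 61, 3, 9, 2, 1, 5] cursor@6
After 2 (insert_before(13)): list=[13, 6, 61, 3, 9, 2, 1, 5] cursor@6
After 3 (prev): list=[13, 6, 61, 3, 9, 2, 1, 5] cursor@13
After 4 (next): list=[13, 6, 61, 3, 9, 2, 1, 5] cursor@6
After 5 (next): list=[13, 6, 61, 3, 9, 2, 1, 5] cursor@61
After 6 (delete_current): list=[13, 6, 3, 9, 2, 1, 5] cursor@3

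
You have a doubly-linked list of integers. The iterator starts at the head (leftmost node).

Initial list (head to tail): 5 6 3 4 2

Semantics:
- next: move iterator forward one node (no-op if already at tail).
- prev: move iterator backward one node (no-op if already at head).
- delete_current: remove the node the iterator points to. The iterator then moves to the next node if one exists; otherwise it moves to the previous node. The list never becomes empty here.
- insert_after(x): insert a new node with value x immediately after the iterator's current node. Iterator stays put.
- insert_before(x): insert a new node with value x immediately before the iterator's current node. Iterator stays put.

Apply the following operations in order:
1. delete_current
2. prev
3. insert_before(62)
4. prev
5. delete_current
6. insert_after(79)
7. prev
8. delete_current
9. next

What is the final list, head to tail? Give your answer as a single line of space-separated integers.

After 1 (delete_current): list=[6, 3, 4, 2] cursor@6
After 2 (prev): list=[6, 3, 4, 2] cursor@6
After 3 (insert_before(62)): list=[62, 6, 3, 4, 2] cursor@6
After 4 (prev): list=[62, 6, 3, 4, 2] cursor@62
After 5 (delete_current): list=[6, 3, 4, 2] cursor@6
After 6 (insert_after(79)): list=[6, 79, 3, 4, 2] cursor@6
After 7 (prev): list=[6, 79, 3, 4, 2] cursor@6
After 8 (delete_current): list=[79, 3, 4, 2] cursor@79
After 9 (next): list=[79, 3, 4, 2] cursor@3

Answer: 79 3 4 2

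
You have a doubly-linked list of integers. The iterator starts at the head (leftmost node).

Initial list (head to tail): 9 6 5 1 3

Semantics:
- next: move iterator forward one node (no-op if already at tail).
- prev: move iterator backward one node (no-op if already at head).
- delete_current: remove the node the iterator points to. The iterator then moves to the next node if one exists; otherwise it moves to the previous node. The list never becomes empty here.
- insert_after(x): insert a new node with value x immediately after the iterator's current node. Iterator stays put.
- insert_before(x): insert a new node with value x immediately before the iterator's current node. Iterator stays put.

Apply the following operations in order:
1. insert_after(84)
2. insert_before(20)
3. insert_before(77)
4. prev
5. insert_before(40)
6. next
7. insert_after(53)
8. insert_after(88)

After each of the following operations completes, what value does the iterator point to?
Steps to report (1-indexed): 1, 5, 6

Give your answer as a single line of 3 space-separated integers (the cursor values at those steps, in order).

After 1 (insert_after(84)): list=[9, 84, 6, 5, 1, 3] cursor@9
After 2 (insert_before(20)): list=[20, 9, 84, 6, 5, 1, 3] cursor@9
After 3 (insert_before(77)): list=[20, 77, 9, 84, 6, 5, 1, 3] cursor@9
After 4 (prev): list=[20, 77, 9, 84, 6, 5, 1, 3] cursor@77
After 5 (insert_before(40)): list=[20, 40, 77, 9, 84, 6, 5, 1, 3] cursor@77
After 6 (next): list=[20, 40, 77, 9, 84, 6, 5, 1, 3] cursor@9
After 7 (insert_after(53)): list=[20, 40, 77, 9, 53, 84, 6, 5, 1, 3] cursor@9
After 8 (insert_after(88)): list=[20, 40, 77, 9, 88, 53, 84, 6, 5, 1, 3] cursor@9

Answer: 9 77 9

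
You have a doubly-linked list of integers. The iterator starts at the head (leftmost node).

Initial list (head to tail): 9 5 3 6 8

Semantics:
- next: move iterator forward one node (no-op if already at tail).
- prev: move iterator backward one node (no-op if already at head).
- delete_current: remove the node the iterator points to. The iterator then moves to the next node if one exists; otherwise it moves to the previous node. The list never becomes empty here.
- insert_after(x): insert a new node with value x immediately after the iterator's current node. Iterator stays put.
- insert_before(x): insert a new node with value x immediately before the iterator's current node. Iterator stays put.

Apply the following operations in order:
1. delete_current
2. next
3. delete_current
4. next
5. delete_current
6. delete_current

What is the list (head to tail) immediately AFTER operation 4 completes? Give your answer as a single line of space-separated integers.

After 1 (delete_current): list=[5, 3, 6, 8] cursor@5
After 2 (next): list=[5, 3, 6, 8] cursor@3
After 3 (delete_current): list=[5, 6, 8] cursor@6
After 4 (next): list=[5, 6, 8] cursor@8

Answer: 5 6 8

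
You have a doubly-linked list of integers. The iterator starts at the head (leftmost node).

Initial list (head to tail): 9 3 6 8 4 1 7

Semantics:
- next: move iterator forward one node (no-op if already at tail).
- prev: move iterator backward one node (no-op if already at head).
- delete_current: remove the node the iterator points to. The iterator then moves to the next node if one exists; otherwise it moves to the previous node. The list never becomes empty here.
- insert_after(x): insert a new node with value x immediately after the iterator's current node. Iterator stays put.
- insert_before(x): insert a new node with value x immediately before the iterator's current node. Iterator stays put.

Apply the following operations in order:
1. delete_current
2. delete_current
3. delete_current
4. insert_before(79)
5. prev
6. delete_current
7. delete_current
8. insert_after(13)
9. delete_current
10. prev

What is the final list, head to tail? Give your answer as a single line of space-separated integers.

After 1 (delete_current): list=[3, 6, 8, 4, 1, 7] cursor@3
After 2 (delete_current): list=[6, 8, 4, 1, 7] cursor@6
After 3 (delete_current): list=[8, 4, 1, 7] cursor@8
After 4 (insert_before(79)): list=[79, 8, 4, 1, 7] cursor@8
After 5 (prev): list=[79, 8, 4, 1, 7] cursor@79
After 6 (delete_current): list=[8, 4, 1, 7] cursor@8
After 7 (delete_current): list=[4, 1, 7] cursor@4
After 8 (insert_after(13)): list=[4, 13, 1, 7] cursor@4
After 9 (delete_current): list=[13, 1, 7] cursor@13
After 10 (prev): list=[13, 1, 7] cursor@13

Answer: 13 1 7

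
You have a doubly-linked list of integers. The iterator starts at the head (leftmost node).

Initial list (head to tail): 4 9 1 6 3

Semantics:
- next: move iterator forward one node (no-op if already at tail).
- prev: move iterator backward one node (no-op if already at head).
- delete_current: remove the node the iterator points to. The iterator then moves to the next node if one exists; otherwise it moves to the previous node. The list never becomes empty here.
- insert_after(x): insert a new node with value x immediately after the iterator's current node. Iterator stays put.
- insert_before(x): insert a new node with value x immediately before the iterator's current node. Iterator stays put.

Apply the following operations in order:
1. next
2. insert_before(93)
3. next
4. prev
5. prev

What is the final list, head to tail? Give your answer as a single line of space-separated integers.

Answer: 4 93 9 1 6 3

Derivation:
After 1 (next): list=[4, 9, 1, 6, 3] cursor@9
After 2 (insert_before(93)): list=[4, 93, 9, 1, 6, 3] cursor@9
After 3 (next): list=[4, 93, 9, 1, 6, 3] cursor@1
After 4 (prev): list=[4, 93, 9, 1, 6, 3] cursor@9
After 5 (prev): list=[4, 93, 9, 1, 6, 3] cursor@93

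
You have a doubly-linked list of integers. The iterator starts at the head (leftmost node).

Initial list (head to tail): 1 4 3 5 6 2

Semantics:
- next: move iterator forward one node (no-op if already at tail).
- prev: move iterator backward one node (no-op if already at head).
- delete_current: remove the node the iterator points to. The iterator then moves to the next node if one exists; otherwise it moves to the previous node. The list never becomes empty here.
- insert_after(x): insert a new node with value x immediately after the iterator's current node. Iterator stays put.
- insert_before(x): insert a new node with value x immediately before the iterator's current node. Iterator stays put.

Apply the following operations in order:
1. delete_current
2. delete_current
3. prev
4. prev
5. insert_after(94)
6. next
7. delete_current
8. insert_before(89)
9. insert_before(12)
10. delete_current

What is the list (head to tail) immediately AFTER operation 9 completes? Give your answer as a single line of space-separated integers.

After 1 (delete_current): list=[4, 3, 5, 6, 2] cursor@4
After 2 (delete_current): list=[3, 5, 6, 2] cursor@3
After 3 (prev): list=[3, 5, 6, 2] cursor@3
After 4 (prev): list=[3, 5, 6, 2] cursor@3
After 5 (insert_after(94)): list=[3, 94, 5, 6, 2] cursor@3
After 6 (next): list=[3, 94, 5, 6, 2] cursor@94
After 7 (delete_current): list=[3, 5, 6, 2] cursor@5
After 8 (insert_before(89)): list=[3, 89, 5, 6, 2] cursor@5
After 9 (insert_before(12)): list=[3, 89, 12, 5, 6, 2] cursor@5

Answer: 3 89 12 5 6 2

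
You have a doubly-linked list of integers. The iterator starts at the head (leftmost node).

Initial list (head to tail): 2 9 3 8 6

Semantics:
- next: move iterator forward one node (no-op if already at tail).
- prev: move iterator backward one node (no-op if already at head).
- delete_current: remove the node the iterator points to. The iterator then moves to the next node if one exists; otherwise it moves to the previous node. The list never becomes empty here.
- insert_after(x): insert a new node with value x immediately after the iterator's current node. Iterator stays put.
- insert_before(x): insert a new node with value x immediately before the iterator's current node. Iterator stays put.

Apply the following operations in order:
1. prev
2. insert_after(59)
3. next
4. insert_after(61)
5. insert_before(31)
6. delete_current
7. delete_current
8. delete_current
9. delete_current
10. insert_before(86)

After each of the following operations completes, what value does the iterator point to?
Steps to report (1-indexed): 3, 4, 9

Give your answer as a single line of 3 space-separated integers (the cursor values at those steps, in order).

Answer: 59 59 8

Derivation:
After 1 (prev): list=[2, 9, 3, 8, 6] cursor@2
After 2 (insert_after(59)): list=[2, 59, 9, 3, 8, 6] cursor@2
After 3 (next): list=[2, 59, 9, 3, 8, 6] cursor@59
After 4 (insert_after(61)): list=[2, 59, 61, 9, 3, 8, 6] cursor@59
After 5 (insert_before(31)): list=[2, 31, 59, 61, 9, 3, 8, 6] cursor@59
After 6 (delete_current): list=[2, 31, 61, 9, 3, 8, 6] cursor@61
After 7 (delete_current): list=[2, 31, 9, 3, 8, 6] cursor@9
After 8 (delete_current): list=[2, 31, 3, 8, 6] cursor@3
After 9 (delete_current): list=[2, 31, 8, 6] cursor@8
After 10 (insert_before(86)): list=[2, 31, 86, 8, 6] cursor@8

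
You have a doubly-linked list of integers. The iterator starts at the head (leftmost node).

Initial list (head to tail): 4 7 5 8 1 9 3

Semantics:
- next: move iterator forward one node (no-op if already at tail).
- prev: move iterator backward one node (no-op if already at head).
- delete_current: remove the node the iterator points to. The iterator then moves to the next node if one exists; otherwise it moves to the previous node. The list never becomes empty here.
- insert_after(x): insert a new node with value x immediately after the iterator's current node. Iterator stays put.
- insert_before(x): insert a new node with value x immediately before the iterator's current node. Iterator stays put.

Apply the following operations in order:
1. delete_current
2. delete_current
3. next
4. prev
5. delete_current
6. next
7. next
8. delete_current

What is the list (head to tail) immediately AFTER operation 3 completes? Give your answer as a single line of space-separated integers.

Answer: 5 8 1 9 3

Derivation:
After 1 (delete_current): list=[7, 5, 8, 1, 9, 3] cursor@7
After 2 (delete_current): list=[5, 8, 1, 9, 3] cursor@5
After 3 (next): list=[5, 8, 1, 9, 3] cursor@8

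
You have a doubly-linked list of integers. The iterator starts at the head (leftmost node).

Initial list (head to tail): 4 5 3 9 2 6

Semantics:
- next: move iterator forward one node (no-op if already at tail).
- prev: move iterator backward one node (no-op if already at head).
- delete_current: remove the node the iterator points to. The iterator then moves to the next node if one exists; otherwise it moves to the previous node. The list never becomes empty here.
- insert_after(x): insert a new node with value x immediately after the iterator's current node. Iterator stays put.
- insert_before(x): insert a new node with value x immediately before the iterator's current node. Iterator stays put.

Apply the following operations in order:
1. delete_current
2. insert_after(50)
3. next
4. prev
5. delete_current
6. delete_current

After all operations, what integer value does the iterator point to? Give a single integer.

Answer: 3

Derivation:
After 1 (delete_current): list=[5, 3, 9, 2, 6] cursor@5
After 2 (insert_after(50)): list=[5, 50, 3, 9, 2, 6] cursor@5
After 3 (next): list=[5, 50, 3, 9, 2, 6] cursor@50
After 4 (prev): list=[5, 50, 3, 9, 2, 6] cursor@5
After 5 (delete_current): list=[50, 3, 9, 2, 6] cursor@50
After 6 (delete_current): list=[3, 9, 2, 6] cursor@3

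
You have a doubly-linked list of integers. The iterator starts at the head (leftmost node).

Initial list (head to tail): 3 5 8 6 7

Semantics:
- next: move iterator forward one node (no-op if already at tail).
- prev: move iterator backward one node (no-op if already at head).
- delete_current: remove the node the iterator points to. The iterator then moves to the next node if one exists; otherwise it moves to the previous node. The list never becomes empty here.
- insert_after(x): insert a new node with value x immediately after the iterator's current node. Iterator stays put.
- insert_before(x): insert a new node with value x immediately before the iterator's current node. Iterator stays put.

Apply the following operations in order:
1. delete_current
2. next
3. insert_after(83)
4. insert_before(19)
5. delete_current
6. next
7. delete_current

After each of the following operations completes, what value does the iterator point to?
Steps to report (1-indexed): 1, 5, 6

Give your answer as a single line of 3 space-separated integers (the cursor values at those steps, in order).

After 1 (delete_current): list=[5, 8, 6, 7] cursor@5
After 2 (next): list=[5, 8, 6, 7] cursor@8
After 3 (insert_after(83)): list=[5, 8, 83, 6, 7] cursor@8
After 4 (insert_before(19)): list=[5, 19, 8, 83, 6, 7] cursor@8
After 5 (delete_current): list=[5, 19, 83, 6, 7] cursor@83
After 6 (next): list=[5, 19, 83, 6, 7] cursor@6
After 7 (delete_current): list=[5, 19, 83, 7] cursor@7

Answer: 5 83 6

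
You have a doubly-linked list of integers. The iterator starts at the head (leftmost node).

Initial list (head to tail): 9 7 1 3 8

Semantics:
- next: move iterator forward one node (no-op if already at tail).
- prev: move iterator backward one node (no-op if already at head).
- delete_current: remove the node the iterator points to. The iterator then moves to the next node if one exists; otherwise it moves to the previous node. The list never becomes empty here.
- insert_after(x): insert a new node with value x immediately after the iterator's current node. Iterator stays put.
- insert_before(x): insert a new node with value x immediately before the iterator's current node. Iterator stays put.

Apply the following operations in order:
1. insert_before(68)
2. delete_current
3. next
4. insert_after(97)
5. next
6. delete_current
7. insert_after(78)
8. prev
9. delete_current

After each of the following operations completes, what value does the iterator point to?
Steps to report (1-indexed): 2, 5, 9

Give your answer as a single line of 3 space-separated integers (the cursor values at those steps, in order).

Answer: 7 97 3

Derivation:
After 1 (insert_before(68)): list=[68, 9, 7, 1, 3, 8] cursor@9
After 2 (delete_current): list=[68, 7, 1, 3, 8] cursor@7
After 3 (next): list=[68, 7, 1, 3, 8] cursor@1
After 4 (insert_after(97)): list=[68, 7, 1, 97, 3, 8] cursor@1
After 5 (next): list=[68, 7, 1, 97, 3, 8] cursor@97
After 6 (delete_current): list=[68, 7, 1, 3, 8] cursor@3
After 7 (insert_after(78)): list=[68, 7, 1, 3, 78, 8] cursor@3
After 8 (prev): list=[68, 7, 1, 3, 78, 8] cursor@1
After 9 (delete_current): list=[68, 7, 3, 78, 8] cursor@3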